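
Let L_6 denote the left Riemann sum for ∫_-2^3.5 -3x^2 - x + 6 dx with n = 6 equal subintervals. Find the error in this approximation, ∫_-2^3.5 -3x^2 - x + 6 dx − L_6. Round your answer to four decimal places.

Exact integral: ∫_-2^3.5 f(x) dx = -22.
L_6 ≈ -10.446181.
Error ≈ -22 − (-10.446181) ≈ -11.5538.

-11.5538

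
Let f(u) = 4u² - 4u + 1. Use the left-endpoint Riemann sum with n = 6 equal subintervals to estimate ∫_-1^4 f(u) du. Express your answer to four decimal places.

Δu = (4 − (-1))/6 = 5/6.
Left endpoints: -1, -1/6, 2/3, 1.5, 7/3, 19/6.
f(-1) = 9, f(-1/6) = 16/9, f(2/3) = 1/9, f(1.5) = 4, f(7/3) = 121/9, f(19/6) = 256/9.
Sum = Δu · [f(-1) + f(-1/6) + f(2/3) + ...].
Sum ≈ 47.3148.

47.3148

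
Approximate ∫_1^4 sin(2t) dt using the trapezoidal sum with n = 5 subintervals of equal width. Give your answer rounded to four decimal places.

-0.1187

Δt = (4 − 1)/5 = 0.6.
f(1) ≈ 0.9093, f(1.6) ≈ -0.0584, f(2.2) ≈ -0.9516, f(2.8) ≈ -0.6313, f(3.4) ≈ 0.4941, f(4) ≈ 0.9894.
T_5 = (Δt/2)·[f(t_0) + 2f(t_1) + ... + 2f(t_{4}) + f(t_5)].
Sum ≈ -0.1187.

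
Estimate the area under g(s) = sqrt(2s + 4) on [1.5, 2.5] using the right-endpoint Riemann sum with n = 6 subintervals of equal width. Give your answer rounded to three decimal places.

2.856

Δs = (2.5 − 1.5)/6 = 1/6.
Right endpoints: 5/3, 11/6, 2, 13/6, 7/3, 2.5.
g(5/3) ≈ 2.708, g(11/6) ≈ 2.769, g(2) ≈ 2.828, g(13/6) ≈ 2.887, g(7/3) ≈ 2.944, g(2.5) ≈ 3.000.
Sum = Δs · [g(5/3) + g(11/6) + g(2) + ...].
Sum ≈ 2.856.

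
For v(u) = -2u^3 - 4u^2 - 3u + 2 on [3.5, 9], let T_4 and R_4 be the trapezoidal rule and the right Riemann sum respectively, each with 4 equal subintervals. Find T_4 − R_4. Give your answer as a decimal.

T_4 ≈ -4284.349609.
R_4 ≈ -5428.177734.
T_4 − R_4 = 1143.828125.

1143.828125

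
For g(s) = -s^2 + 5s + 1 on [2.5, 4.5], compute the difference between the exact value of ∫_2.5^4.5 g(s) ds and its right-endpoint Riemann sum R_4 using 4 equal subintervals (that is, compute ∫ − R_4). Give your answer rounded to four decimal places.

1.0833

Exact integral: ∫_2.5^4.5 g(s) ds ≈ 11.833333.
R_4 = 10.75.
Error ≈ 11.833333 − 10.75 ≈ 1.0833.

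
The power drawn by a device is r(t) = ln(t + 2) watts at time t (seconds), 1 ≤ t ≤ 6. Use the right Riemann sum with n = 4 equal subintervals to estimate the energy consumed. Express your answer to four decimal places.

Δt = (6 − 1)/4 = 1.25.
Right endpoints: 2.25, 3.5, 4.75, 6.
r(2.25) ≈ 1.4469, r(3.5) ≈ 1.7047, r(4.75) ≈ 1.9095, r(6) ≈ 2.0794.
Sum = Δt · [r(2.25) + r(3.5) + r(4.75) + r(6)].
Sum ≈ 8.9258.

8.9258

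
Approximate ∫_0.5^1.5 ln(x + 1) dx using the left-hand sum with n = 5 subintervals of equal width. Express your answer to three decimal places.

0.631

Δx = (1.5 − 0.5)/5 = 0.2.
Left endpoints: 0.5, 0.7, 0.9, 1.1, 1.3.
f(0.5) ≈ 0.405, f(0.7) ≈ 0.531, f(0.9) ≈ 0.642, f(1.1) ≈ 0.742, f(1.3) ≈ 0.833.
Sum = Δx · [f(0.5) + f(0.7) + f(0.9) + f(1.1) + f(1.3)].
Sum ≈ 0.631.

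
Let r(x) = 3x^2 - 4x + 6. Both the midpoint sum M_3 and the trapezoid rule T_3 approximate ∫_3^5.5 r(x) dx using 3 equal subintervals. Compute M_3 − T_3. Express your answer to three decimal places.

-1.302

M_3 ≈ 111.44097.
T_3 ≈ 112.74306.
M_3 − T_3 ≈ -1.302.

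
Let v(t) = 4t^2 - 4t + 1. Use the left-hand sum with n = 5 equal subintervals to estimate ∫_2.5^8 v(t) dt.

Δt = (8 − 2.5)/5 = 1.1.
Left endpoints: 2.5, 3.6, 4.7, 5.8, 6.9.
v(2.5) = 16, v(3.6) = 38.44, v(4.7) = 70.56, v(5.8) = 112.36, v(6.9) = 163.84.
Sum = Δt · [v(2.5) + v(3.6) + v(4.7) + v(5.8) + v(6.9)].
Sum = 441.32.

441.32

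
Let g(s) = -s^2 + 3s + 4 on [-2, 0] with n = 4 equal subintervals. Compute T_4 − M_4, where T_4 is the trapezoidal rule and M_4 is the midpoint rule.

T_4 = -0.75.
M_4 = -0.625.
T_4 − M_4 = -0.125.

-0.125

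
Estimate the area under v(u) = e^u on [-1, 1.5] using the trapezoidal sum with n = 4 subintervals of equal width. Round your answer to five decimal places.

4.24686

Δu = (1.5 − (-1))/4 = 0.625.
v(-1) ≈ 0.36788, v(-0.375) ≈ 0.68729, v(0.25) ≈ 1.28403, v(0.875) ≈ 2.39888, v(1.5) ≈ 4.48169.
T_4 = (Δu/2)·[v(u_0) + 2v(u_1) + 2v(u_2) + 2v(u_3) + v(u_4)].
Sum ≈ 4.24686.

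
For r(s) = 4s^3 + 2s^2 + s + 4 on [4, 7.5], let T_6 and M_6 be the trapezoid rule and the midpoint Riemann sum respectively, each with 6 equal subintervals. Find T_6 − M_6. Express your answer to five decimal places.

T_6 ≈ 3194.8640046.
M_6 ≈ 3173.7242477.
T_6 − M_6 ≈ 21.13976.

21.13976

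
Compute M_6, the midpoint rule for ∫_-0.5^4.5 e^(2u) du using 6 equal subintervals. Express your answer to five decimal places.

3617.84404

Δu = (4.5 − (-0.5))/6 = 5/6.
Midpoints: -1/12, 0.75, 19/12, 29/12, 3.25, 49/12.
f(-1/12) ≈ 0.84648, f(0.75) ≈ 4.48169, f(19/12) ≈ 23.72826, f(29/12) ≈ 125.62903, f(3.25) ≈ 665.14163, f(49/12) ≈ 3521.58576.
Sum = Δu · [f(-1/12) + f(0.75) + f(19/12) + ...].
Sum ≈ 3617.84404.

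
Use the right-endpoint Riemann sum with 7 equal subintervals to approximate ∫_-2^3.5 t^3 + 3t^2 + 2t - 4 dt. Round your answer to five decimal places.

107.64286

Δt = (3.5 − (-2))/7 = 11/14.
Right endpoints: -17/14, -3/7, 5/14, 8/7, 27/14, 19/7, 3.5.
f(-17/14) = -10415/2744, f(-3/7) = -1504/343, f(5/14) = -7841/2744, f(8/7) = 1268/343, f(27/14) = 49909/2744, f(19/7) = 14930/343, f(3.5) = 82.625.
Sum = Δt · [f(-17/14) + f(-3/7) + f(5/14) + ...].
Sum ≈ 107.64286.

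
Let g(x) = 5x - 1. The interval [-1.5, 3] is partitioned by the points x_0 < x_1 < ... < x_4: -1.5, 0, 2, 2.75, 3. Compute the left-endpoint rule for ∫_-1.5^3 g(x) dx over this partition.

-4.8125

Subinterval widths: 1.5, 2, 0.75, 0.25.
Left endpoints: -1.5, 0, 2, 2.75.
g(-1.5) = -8.5, g(0) = -1, g(2) = 9, g(2.75) = 12.75.
Sum = Σ Δx_i · g(x_i).
Sum = -4.8125.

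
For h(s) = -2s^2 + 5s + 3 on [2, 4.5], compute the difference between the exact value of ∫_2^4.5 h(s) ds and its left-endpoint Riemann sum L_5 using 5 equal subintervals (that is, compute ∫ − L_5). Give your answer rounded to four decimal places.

-4.7917

Exact integral: ∫_2^4.5 h(s) ds ≈ -7.291667.
L_5 = -2.5.
Error ≈ -7.291667 − (-2.5) ≈ -4.7917.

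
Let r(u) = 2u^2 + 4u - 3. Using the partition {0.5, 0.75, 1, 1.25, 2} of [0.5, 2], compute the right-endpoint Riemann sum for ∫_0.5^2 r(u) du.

12.0625

Subinterval widths: 0.25, 0.25, 0.25, 0.75.
Right endpoints: 0.75, 1, 1.25, 2.
r(0.75) = 1.125, r(1) = 3, r(1.25) = 5.125, r(2) = 13.
Sum = Σ Δu_i · r(u_i).
Sum = 12.0625.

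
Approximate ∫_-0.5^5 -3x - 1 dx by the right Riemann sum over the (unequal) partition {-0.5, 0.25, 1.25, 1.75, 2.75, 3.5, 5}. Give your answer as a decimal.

-51.0625

Subinterval widths: 0.75, 1, 0.5, 1, 0.75, 1.5.
Right endpoints: 0.25, 1.25, 1.75, 2.75, 3.5, 5.
f(0.25) = -1.75, f(1.25) = -4.75, f(1.75) = -6.25, f(2.75) = -9.25, f(3.5) = -11.5, f(5) = -16.
Sum = Σ Δx_i · f(x_i).
Sum = -51.0625.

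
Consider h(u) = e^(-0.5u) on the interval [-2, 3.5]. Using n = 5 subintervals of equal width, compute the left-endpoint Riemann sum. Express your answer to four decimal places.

6.6161

Δu = (3.5 − (-2))/5 = 1.1.
Left endpoints: -2, -0.9, 0.2, 1.3, 2.4.
h(-2) ≈ 2.7183, h(-0.9) ≈ 1.5683, h(0.2) ≈ 0.9048, h(1.3) ≈ 0.5220, h(2.4) ≈ 0.3012.
Sum = Δu · [h(-2) + h(-0.9) + h(0.2) + h(1.3) + h(2.4)].
Sum ≈ 6.6161.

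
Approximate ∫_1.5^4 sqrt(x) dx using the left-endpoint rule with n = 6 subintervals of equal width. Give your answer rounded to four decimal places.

3.9448

Δx = (4 − 1.5)/6 = 5/12.
Left endpoints: 1.5, 23/12, 7/3, 2.75, 19/6, 43/12.
f(1.5) ≈ 1.2247, f(23/12) ≈ 1.3844, f(7/3) ≈ 1.5275, f(2.75) ≈ 1.6583, f(19/6) ≈ 1.7795, f(43/12) ≈ 1.8930.
Sum = Δx · [f(1.5) + f(23/12) + f(7/3) + ...].
Sum ≈ 3.9448.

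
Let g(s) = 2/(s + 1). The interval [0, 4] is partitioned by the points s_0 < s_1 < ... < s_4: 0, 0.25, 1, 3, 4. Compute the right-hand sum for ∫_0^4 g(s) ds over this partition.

Subinterval widths: 0.25, 0.75, 2, 1.
Right endpoints: 0.25, 1, 3, 4.
g(0.25) = 1.6, g(1) = 1, g(3) = 0.5, g(4) = 0.4.
Sum = Σ Δs_i · g(s_i).
Sum = 2.55.

2.55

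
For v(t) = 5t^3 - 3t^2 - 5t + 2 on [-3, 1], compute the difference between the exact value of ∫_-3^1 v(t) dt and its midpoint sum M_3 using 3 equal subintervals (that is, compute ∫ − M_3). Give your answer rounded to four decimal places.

-10.6667

Exact integral: ∫_-3^1 v(t) dt = -100.
M_3 ≈ -89.333333.
Error ≈ -100 − (-89.333333) ≈ -10.6667.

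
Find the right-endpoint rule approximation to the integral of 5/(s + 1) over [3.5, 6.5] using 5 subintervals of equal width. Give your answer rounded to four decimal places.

2.4255

Δs = (6.5 − 3.5)/5 = 0.6.
Right endpoints: 4.1, 4.7, 5.3, 5.9, 6.5.
f(4.1) = 50/51, f(4.7) = 50/57, f(5.3) = 50/63, f(5.9) = 50/69, f(6.5) = 2/3.
Sum = Δs · [f(4.1) + f(4.7) + f(5.3) + f(5.9) + f(6.5)].
Sum ≈ 2.4255.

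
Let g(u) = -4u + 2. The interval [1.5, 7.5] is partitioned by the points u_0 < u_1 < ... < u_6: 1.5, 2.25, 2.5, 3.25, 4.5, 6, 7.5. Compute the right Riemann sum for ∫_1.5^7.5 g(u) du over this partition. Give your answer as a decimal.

Subinterval widths: 0.75, 0.25, 0.75, 1.25, 1.5, 1.5.
Right endpoints: 2.25, 2.5, 3.25, 4.5, 6, 7.5.
g(2.25) = -7, g(2.5) = -8, g(3.25) = -11, g(4.5) = -16, g(6) = -22, g(7.5) = -28.
Sum = Σ Δu_i · g(u_i).
Sum = -110.5.

-110.5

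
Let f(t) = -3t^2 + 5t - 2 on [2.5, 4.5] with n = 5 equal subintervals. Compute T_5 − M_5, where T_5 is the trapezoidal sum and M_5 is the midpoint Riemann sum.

-0.24

T_5 = -44.66.
M_5 = -44.42.
T_5 − M_5 = -0.24.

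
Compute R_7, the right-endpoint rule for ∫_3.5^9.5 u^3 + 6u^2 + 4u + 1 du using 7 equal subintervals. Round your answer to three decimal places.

4368.413

Δu = (9.5 − 3.5)/7 = 6/7.
Right endpoints: 61/14, 73/14, 85/14, 97/14, 109/14, 121/14, 9.5.
f(61/14) = 590113/2744, f(73/14) = 896629/2744, f(85/14) = 1290409/2744, f(97/14) = 1781821/2744, f(109/14) = 2381233/2744, f(121/14) = 3099013/2744, f(9.5) = 1437.875.
Sum = Δu · [f(61/14) + f(73/14) + f(85/14) + ...].
Sum ≈ 4368.413.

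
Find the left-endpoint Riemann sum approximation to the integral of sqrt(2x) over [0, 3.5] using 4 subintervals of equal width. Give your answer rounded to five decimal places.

4.79937

Δx = (3.5 − 0)/4 = 0.875.
Left endpoints: 0, 0.875, 1.75, 2.625.
f(0) ≈ 0.00000, f(0.875) ≈ 1.32288, f(1.75) ≈ 1.87083, f(2.625) ≈ 2.29129.
Sum = Δx · [f(0) + f(0.875) + f(1.75) + f(2.625)].
Sum ≈ 4.79937.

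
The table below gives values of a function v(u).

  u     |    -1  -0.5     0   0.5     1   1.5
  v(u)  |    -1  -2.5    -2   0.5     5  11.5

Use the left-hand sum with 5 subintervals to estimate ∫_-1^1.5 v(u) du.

0

Δu = 0.5.
Sum = 0.5·[(-1) + (-2.5) + (-2) + 0.5 + 5] = 0.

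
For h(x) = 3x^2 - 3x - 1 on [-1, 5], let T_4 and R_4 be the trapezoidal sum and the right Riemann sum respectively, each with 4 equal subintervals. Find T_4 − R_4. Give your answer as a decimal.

T_4 = 90.75.
R_4 = 131.25.
T_4 − R_4 = -40.5.

-40.5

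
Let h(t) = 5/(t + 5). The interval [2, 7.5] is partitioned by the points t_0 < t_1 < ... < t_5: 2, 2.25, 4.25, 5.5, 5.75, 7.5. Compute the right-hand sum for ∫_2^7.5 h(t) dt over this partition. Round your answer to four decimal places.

Subinterval widths: 0.25, 2, 1.25, 0.25, 1.75.
Right endpoints: 2.25, 4.25, 5.5, 5.75, 7.5.
h(2.25) = 20/29, h(4.25) = 20/37, h(5.5) = 10/21, h(5.75) = 20/43, h(7.5) = 0.4.
Sum = Σ Δt_i · h(t_i).
Sum ≈ 2.6650.

2.6650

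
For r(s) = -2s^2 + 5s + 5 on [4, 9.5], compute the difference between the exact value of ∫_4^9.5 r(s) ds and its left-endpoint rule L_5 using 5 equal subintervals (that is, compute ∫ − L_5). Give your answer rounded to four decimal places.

Exact integral: ∫_4^9.5 r(s) ds ≈ -315.791667.
L_5 = -251.46.
Error ≈ -315.791667 − (-251.46) ≈ -64.3317.

-64.3317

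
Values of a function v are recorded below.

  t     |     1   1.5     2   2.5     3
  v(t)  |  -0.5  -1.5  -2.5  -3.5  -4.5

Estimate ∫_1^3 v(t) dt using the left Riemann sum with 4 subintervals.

-4

Δt = 0.5.
Sum = 0.5·[(-0.5) + (-1.5) + (-2.5) + (-3.5)] = -4.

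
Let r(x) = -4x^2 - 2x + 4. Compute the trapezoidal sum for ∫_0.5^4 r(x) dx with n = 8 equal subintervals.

-87.36328125

Δx = (4 − 0.5)/8 = 0.4375.
r(0.5) = 2, r(0.9375) = -1.390625, r(1.375) = -6.3125, r(1.8125) = -12.765625, r(2.25) = -20.75, r(2.6875) = -30.265625, r(3.125) = -41.3125, r(3.5625) = -53.890625, r(4) = -68.
T_8 = (Δx/2)·[r(x_0) + 2r(x_1) + ... + 2r(x_{7}) + r(x_8)].
Sum = -87.36328125.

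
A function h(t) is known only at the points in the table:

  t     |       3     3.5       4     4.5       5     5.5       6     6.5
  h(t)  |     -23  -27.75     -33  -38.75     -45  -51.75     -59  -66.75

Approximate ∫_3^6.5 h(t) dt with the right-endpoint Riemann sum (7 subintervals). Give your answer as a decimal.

Δt = 0.5.
Sum = 0.5·[(-27.75) + (-33) + (-38.75) + (-45) + (-51.75) + (-59) + (-66.75)] = -161.

-161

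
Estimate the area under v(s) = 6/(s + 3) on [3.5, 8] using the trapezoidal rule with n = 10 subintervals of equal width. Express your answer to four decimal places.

Δs = (8 − 3.5)/10 = 0.45.
v(3.5) = 12/13, v(3.95) = 120/139, v(4.4) = 30/37, v(4.85) = 120/157, v(5.3) = 60/83, v(5.75) = 24/35, v(6.2) = 15/23, v(6.65) = 120/193, v(7.1) = 60/101, v(7.55) = 120/211, v(8) = 6/11.
T_10 = (Δs/2)·[v(s_0) + 2v(s_1) + ... + 2v(s_{9}) + v(s_10)].
Sum ≈ 3.1581.

3.1581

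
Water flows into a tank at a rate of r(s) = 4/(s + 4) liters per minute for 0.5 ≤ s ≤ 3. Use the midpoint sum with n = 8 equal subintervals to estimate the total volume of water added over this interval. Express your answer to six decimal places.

1.766860

Δs = (3 − 0.5)/8 = 0.3125.
Midpoints: 0.65625, 0.96875, 1.28125, 1.59375, 1.90625, 2.21875, 2.53125, 2.84375.
r(0.65625) = 128/149, r(0.96875) = 128/159, r(1.28125) = 128/169, r(1.59375) = 128/179, r(1.90625) = 128/189, r(2.21875) = 128/199, r(2.53125) = 128/209, r(2.84375) = 128/219.
Sum = Δs · [r(0.65625) + r(0.96875) + r(1.28125) + ...].
Sum ≈ 1.766860.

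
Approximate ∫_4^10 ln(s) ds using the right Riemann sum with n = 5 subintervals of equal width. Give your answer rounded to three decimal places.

12.013

Δs = (10 − 4)/5 = 1.2.
Right endpoints: 5.2, 6.4, 7.6, 8.8, 10.
f(5.2) ≈ 1.649, f(6.4) ≈ 1.856, f(7.6) ≈ 2.028, f(8.8) ≈ 2.175, f(10) ≈ 2.303.
Sum = Δs · [f(5.2) + f(6.4) + f(7.6) + f(8.8) + f(10)].
Sum ≈ 12.013.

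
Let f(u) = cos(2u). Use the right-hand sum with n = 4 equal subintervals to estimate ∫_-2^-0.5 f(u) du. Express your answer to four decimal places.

-0.5375

Δu = (-0.5 − (-2))/4 = 0.375.
Right endpoints: -1.625, -1.25, -0.875, -0.5.
f(-1.625) ≈ -0.9941, f(-1.25) ≈ -0.8011, f(-0.875) ≈ -0.1782, f(-0.5) ≈ 0.5403.
Sum = Δu · [f(-1.625) + f(-1.25) + f(-0.875) + f(-0.5)].
Sum ≈ -0.5375.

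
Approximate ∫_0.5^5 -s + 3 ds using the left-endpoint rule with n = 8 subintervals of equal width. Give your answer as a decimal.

2.390625

Δs = (5 − 0.5)/8 = 0.5625.
Left endpoints: 0.5, 1.0625, 1.625, 2.1875, 2.75, 3.3125, 3.875, 4.4375.
f(0.5) = 2.5, f(1.0625) = 1.9375, f(1.625) = 1.375, f(2.1875) = 0.8125, f(2.75) = 0.25, f(3.3125) = -0.3125, f(3.875) = -0.875, f(4.4375) = -1.4375.
Sum = Δs · [f(0.5) + f(1.0625) + f(1.625) + ...].
Sum = 2.390625.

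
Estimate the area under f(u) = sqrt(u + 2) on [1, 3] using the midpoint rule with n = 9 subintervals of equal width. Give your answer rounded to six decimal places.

3.989592

Δu = (3 − 1)/9 = 2/9.
Midpoints: 10/9, 4/3, 14/9, 16/9, 2, 20/9, 22/9, 8/3, 26/9.
f(10/9) ≈ 1.763834, f(4/3) ≈ 1.825742, f(14/9) ≈ 1.885618, f(16/9) ≈ 1.943651, f(2) ≈ 2.000000, f(20/9) ≈ 2.054805, f(22/9) ≈ 2.108185, f(8/3) ≈ 2.160247, f(26/9) ≈ 2.211083.
Sum = Δu · [f(10/9) + f(4/3) + f(14/9) + ...].
Sum ≈ 3.989592.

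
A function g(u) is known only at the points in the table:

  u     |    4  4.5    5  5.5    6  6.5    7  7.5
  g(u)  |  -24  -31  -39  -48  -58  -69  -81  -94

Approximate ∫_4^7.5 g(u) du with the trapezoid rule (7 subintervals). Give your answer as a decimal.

Δu = 0.5.
T_7 = (0.5/2)·[(-24) + 2·(-31) + 2·(-39) + 2·(-48) + 2·(-58) + 2·(-69) + 2·(-81) + (-94)] = -192.5.

-192.5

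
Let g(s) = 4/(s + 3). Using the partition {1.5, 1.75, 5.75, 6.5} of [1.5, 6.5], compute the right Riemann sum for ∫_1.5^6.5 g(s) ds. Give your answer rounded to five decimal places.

2.35489

Subinterval widths: 0.25, 4, 0.75.
Right endpoints: 1.75, 5.75, 6.5.
g(1.75) = 16/19, g(5.75) = 16/35, g(6.5) = 8/19.
Sum = Σ Δs_i · g(s_i).
Sum ≈ 2.35489.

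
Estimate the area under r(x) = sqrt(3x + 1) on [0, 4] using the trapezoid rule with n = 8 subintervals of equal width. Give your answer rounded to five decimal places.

10.17190

Δx = (4 − 0)/8 = 0.5.
r(0) ≈ 1.00000, r(0.5) ≈ 1.58114, r(1) ≈ 2.00000, r(1.5) ≈ 2.34521, r(2) ≈ 2.64575, r(2.5) ≈ 2.91548, r(3) ≈ 3.16228, r(3.5) ≈ 3.39116, r(4) ≈ 3.60555.
T_8 = (Δx/2)·[r(x_0) + 2r(x_1) + ... + 2r(x_{7}) + r(x_8)].
Sum ≈ 10.17190.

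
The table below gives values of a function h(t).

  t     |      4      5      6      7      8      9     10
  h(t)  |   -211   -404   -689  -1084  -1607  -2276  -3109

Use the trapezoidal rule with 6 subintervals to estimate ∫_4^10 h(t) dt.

-7720

Δt = 1.
T_6 = (1/2)·[(-211) + 2·(-404) + 2·(-689) + 2·(-1084) + 2·(-1607) + 2·(-2276) + (-3109)] = -7720.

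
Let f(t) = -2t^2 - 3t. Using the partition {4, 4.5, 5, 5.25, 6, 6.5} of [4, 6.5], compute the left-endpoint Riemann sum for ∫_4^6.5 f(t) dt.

-163.40625

Subinterval widths: 0.5, 0.5, 0.25, 0.75, 0.5.
Left endpoints: 4, 4.5, 5, 5.25, 6.
f(4) = -44, f(4.5) = -54, f(5) = -65, f(5.25) = -70.875, f(6) = -90.
Sum = Σ Δt_i · f(t_i).
Sum = -163.40625.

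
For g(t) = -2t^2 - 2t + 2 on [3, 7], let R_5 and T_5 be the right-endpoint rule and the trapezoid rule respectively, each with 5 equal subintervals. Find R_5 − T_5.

R_5 = -278.72.
T_5 = -243.52.
R_5 − T_5 = -35.2.

-35.2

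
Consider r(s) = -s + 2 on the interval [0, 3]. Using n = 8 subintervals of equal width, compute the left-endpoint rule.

2.0625

Δs = (3 − 0)/8 = 0.375.
Left endpoints: 0, 0.375, 0.75, 1.125, 1.5, 1.875, 2.25, 2.625.
r(0) = 2, r(0.375) = 1.625, r(0.75) = 1.25, r(1.125) = 0.875, r(1.5) = 0.5, r(1.875) = 0.125, r(2.25) = -0.25, r(2.625) = -0.625.
Sum = Δs · [r(0) + r(0.375) + r(0.75) + ...].
Sum = 2.0625.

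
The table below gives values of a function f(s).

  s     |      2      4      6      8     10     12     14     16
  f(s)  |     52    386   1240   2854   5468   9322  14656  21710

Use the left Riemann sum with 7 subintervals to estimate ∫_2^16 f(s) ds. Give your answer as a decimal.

67956

Δs = 2.
Sum = 2·[52 + 386 + 1240 + 2854 + 5468 + 9322 + 14656] = 67956.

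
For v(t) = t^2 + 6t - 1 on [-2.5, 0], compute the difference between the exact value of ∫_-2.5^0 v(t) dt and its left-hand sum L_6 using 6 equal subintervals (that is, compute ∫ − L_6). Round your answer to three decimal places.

Exact integral: ∫_-2.5^0 v(t) dt ≈ -16.04167.
L_6 ≈ -17.79225.
Error ≈ -16.04167 − (-17.79225) ≈ 1.751.

1.751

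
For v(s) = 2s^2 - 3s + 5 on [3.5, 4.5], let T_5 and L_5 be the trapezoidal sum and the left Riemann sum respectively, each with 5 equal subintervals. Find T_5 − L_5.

1.3

T_5 = 25.18.
L_5 = 23.88.
T_5 − L_5 = 1.3.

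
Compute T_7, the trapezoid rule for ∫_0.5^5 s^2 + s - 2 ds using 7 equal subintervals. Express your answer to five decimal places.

Δs = (5 − 0.5)/7 = 9/14.
f(0.5) = -1.25, f(8/7) = 22/49, f(25/14) = 583/196, f(17/7) = 310/49, f(43/14) = 2059/196, f(26/7) = 760/49, f(61/14) = 4183/196, f(5) = 28.
T_7 = (Δs/2)·[f(s_0) + 2f(s_1) + ... + 2f(s_{6}) + f(s_7)].
Sum ≈ 45.30995.

45.30995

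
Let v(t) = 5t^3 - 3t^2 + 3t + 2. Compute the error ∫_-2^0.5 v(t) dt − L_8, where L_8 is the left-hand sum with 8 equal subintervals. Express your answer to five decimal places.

Exact integral: ∫_-2^0.5 v(t) dt = -28.671875.
L_8 ≈ -38.5290527.
Error ≈ -28.671875 − (-38.5290527) ≈ 9.85718.

9.85718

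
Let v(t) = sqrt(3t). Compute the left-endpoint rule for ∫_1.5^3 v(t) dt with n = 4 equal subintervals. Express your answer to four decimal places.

3.7115

Δt = (3 − 1.5)/4 = 0.375.
Left endpoints: 1.5, 1.875, 2.25, 2.625.
v(1.5) ≈ 2.1213, v(1.875) ≈ 2.3717, v(2.25) ≈ 2.5981, v(2.625) ≈ 2.8062.
Sum = Δt · [v(1.5) + v(1.875) + v(2.25) + v(2.625)].
Sum ≈ 3.7115.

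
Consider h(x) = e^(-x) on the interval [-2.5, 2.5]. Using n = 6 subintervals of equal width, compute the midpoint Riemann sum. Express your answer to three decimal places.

Δx = (2.5 − (-2.5))/6 = 5/6.
Midpoints: -25/12, -1.25, -5/12, 5/12, 1.25, 25/12.
h(-25/12) ≈ 8.031, h(-1.25) ≈ 3.490, h(-5/12) ≈ 1.517, h(5/12) ≈ 0.659, h(1.25) ≈ 0.287, h(25/12) ≈ 0.125.
Sum = Δx · [h(-25/12) + h(-1.25) + h(-5/12) + ...].
Sum ≈ 11.757.

11.757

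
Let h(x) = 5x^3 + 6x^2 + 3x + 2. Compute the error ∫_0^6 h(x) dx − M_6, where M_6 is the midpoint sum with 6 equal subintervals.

25.5

Exact integral: ∫_0^6 h(x) dx = 2118.
M_6 = 2092.5.
Error = 2118 − 2092.5 = 25.5.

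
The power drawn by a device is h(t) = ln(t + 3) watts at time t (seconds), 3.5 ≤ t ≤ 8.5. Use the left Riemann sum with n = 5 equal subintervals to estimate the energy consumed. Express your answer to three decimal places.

Δt = (8.5 − 3.5)/5 = 1.
Left endpoints: 3.5, 4.5, 5.5, 6.5, 7.5.
h(3.5) ≈ 1.872, h(4.5) ≈ 2.015, h(5.5) ≈ 2.140, h(6.5) ≈ 2.251, h(7.5) ≈ 2.351.
Sum = Δt · [h(3.5) + h(4.5) + h(5.5) + h(6.5) + h(7.5)].
Sum ≈ 10.629.

10.629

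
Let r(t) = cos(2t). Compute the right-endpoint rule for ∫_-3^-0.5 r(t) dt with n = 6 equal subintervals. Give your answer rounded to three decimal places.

Δt = (-0.5 − (-3))/6 = 5/12.
Right endpoints: -31/12, -13/6, -1.75, -4/3, -11/12, -0.5.
r(-31/12) ≈ 0.439, r(-13/6) ≈ -0.370, r(-1.75) ≈ -0.936, r(-4/3) ≈ -0.889, r(-11/12) ≈ -0.260, r(-0.5) ≈ 0.540.
Sum = Δt · [r(-31/12) + r(-13/6) + r(-1.75) + ...].
Sum ≈ -0.615.

-0.615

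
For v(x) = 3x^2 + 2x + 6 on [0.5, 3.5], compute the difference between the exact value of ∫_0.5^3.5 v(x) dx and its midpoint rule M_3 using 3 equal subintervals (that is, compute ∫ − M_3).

0.75

Exact integral: ∫_0.5^3.5 v(x) dx = 72.75.
M_3 = 72.
Error = 72.75 − 72 = 0.75.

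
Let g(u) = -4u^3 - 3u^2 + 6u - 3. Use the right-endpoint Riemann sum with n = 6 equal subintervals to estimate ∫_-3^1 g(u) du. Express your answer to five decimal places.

Δu = (1 − (-3))/6 = 2/3.
Right endpoints: -7/3, -5/3, -1, -1/3, 1/3, 1.
g(-7/3) = 472/27, g(-5/3) = -76/27, g(-1) = -8, g(-1/3) = -140/27, g(1/3) = -40/27, g(1) = -4.
Sum = Δu · [g(-7/3) + g(-5/3) + g(-1) + ...].
Sum ≈ -2.66667.

-2.66667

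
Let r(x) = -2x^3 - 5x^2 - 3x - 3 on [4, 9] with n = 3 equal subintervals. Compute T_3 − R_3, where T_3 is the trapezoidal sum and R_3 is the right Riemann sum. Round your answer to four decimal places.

1391.6667

T_3 ≈ -4475.185185.
R_3 ≈ -5866.851852.
T_3 − R_3 ≈ 1391.6667.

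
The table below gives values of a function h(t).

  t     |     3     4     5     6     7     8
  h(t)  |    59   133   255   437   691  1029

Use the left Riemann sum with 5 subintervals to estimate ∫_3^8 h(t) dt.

Δt = 1.
Sum = 1·[59 + 133 + 255 + 437 + 691] = 1575.

1575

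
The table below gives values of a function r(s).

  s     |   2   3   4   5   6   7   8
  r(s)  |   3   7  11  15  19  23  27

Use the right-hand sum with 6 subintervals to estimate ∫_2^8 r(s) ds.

102

Δs = 1.
Sum = 1·[7 + 11 + 15 + 19 + 23 + 27] = 102.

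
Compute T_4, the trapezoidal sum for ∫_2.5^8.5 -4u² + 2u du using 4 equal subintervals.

-741

Δu = (8.5 − 2.5)/4 = 1.5.
f(2.5) = -20, f(4) = -56, f(5.5) = -110, f(7) = -182, f(8.5) = -272.
T_4 = (Δu/2)·[f(u_0) + 2f(u_1) + 2f(u_2) + 2f(u_3) + f(u_4)].
Sum = -741.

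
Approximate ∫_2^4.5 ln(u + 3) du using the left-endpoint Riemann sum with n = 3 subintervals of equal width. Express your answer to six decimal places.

4.391789

Δu = (4.5 − 2)/3 = 5/6.
Left endpoints: 2, 17/6, 11/3.
f(2) ≈ 1.609438, f(17/6) ≈ 1.763589, f(11/3) ≈ 1.897120.
Sum = Δu · [f(2) + f(17/6) + f(11/3)].
Sum ≈ 4.391789.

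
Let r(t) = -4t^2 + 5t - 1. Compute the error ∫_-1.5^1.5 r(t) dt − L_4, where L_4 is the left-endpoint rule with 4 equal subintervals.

Exact integral: ∫_-1.5^1.5 r(t) dt = -12.
L_4 = -18.75.
Error = -12 − (-18.75) = 6.75.

6.75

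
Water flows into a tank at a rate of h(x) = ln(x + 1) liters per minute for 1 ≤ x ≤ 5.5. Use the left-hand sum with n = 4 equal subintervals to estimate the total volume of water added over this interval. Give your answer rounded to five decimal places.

5.58142

Δx = (5.5 − 1)/4 = 1.125.
Left endpoints: 1, 2.125, 3.25, 4.375.
h(1) ≈ 0.69315, h(2.125) ≈ 1.13943, h(3.25) ≈ 1.44692, h(4.375) ≈ 1.68176.
Sum = Δx · [h(1) + h(2.125) + h(3.25) + h(4.375)].
Sum ≈ 5.58142.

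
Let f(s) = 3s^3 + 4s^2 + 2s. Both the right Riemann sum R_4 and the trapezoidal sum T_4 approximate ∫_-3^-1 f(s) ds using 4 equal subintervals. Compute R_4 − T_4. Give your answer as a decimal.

12.5

R_4 = -22.
T_4 = -34.5.
R_4 − T_4 = 12.5.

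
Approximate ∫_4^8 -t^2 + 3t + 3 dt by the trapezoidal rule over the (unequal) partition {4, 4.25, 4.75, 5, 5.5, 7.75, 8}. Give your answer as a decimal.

Subinterval widths: 0.25, 0.5, 0.25, 0.5, 2.25, 0.25.
f(4) = -1, f(4.25) = -2.3125, f(4.75) = -5.3125, f(5) = -7, f(5.5) = -10.75, f(7.75) = -33.8125, f(8) = -37.
On each subinterval the trapezoid contributes (Δt_i/2)·[f(t_{i-1}) + f(t_i)].
Sum = -67.28125.

-67.28125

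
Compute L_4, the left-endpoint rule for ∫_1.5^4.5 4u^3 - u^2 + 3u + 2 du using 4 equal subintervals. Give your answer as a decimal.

Δu = (4.5 − 1.5)/4 = 0.75.
Left endpoints: 1.5, 2.25, 3, 3.75.
f(1.5) = 17.75, f(2.25) = 49.25, f(3) = 110, f(3.75) = 210.125.
Sum = Δu · [f(1.5) + f(2.25) + f(3) + f(3.75)].
Sum = 290.34375.

290.34375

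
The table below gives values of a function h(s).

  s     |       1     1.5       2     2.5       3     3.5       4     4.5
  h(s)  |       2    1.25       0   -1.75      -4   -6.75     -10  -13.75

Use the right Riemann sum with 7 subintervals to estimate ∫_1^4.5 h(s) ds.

-17.5

Δs = 0.5.
Sum = 0.5·[1.25 + 0 + (-1.75) + (-4) + (-6.75) + (-10) + (-13.75)] = -17.5.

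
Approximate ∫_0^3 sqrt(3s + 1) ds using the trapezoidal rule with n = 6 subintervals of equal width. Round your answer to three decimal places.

6.784

Δs = (3 − 0)/6 = 0.5.
f(0) ≈ 1.000, f(0.5) ≈ 1.581, f(1) ≈ 2.000, f(1.5) ≈ 2.345, f(2) ≈ 2.646, f(2.5) ≈ 2.915, f(3) ≈ 3.162.
T_6 = (Δs/2)·[f(s_0) + 2f(s_1) + ... + 2f(s_{5}) + f(s_6)].
Sum ≈ 6.784.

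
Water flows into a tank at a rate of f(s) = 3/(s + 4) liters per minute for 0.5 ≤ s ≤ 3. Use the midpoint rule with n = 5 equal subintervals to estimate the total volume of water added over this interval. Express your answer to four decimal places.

1.3246

Δs = (3 − 0.5)/5 = 0.5.
Midpoints: 0.75, 1.25, 1.75, 2.25, 2.75.
f(0.75) = 12/19, f(1.25) = 4/7, f(1.75) = 12/23, f(2.25) = 0.48, f(2.75) = 4/9.
Sum = Δs · [f(0.75) + f(1.25) + f(1.75) + f(2.25) + f(2.75)].
Sum ≈ 1.3246.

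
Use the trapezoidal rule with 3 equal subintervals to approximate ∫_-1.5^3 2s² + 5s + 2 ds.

49.5

Δs = (3 − (-1.5))/3 = 1.5.
f(-1.5) = -1, f(0) = 2, f(1.5) = 14, f(3) = 35.
T_3 = (Δs/2)·[f(s_0) + 2f(s_1) + 2f(s_2) + f(s_3)].
Sum = 49.5.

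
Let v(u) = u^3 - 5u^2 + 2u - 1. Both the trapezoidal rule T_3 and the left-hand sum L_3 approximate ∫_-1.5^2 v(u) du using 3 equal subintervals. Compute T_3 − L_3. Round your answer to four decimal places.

T_3 ≈ -21.348380.
L_3 ≈ -26.962963.
T_3 − L_3 ≈ 5.6146.

5.6146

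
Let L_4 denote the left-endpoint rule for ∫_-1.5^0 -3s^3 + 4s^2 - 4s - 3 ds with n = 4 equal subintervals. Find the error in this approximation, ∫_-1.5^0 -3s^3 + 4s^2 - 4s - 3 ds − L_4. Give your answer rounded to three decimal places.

Exact integral: ∫_-1.5^0 f(s) ds = 8.296875.
L_4 ≈ 13.38574.
Error ≈ 8.296875 − 13.38574 ≈ -5.089.

-5.089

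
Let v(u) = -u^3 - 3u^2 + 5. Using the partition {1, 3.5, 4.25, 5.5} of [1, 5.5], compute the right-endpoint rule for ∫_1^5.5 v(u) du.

-596.18359375

Subinterval widths: 2.5, 0.75, 1.25.
Right endpoints: 3.5, 4.25, 5.5.
v(3.5) = -74.625, v(4.25) = -125.953125, v(5.5) = -252.125.
Sum = Σ Δu_i · v(u_i).
Sum = -596.18359375.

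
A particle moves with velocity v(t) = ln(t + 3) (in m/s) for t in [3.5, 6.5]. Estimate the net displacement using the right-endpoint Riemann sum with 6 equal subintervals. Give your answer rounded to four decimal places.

Δt = (6.5 − 3.5)/6 = 0.5.
Right endpoints: 4, 4.5, 5, 5.5, 6, 6.5.
v(4) ≈ 1.9459, v(4.5) ≈ 2.0149, v(5) ≈ 2.0794, v(5.5) ≈ 2.1401, v(6) ≈ 2.1972, v(6.5) ≈ 2.2513.
Sum = Δt · [v(4) + v(4.5) + v(5) + ...].
Sum ≈ 6.3144.

6.3144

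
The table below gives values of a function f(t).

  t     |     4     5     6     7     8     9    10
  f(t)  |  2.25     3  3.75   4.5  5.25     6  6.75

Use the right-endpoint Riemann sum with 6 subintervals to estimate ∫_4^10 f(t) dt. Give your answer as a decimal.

Δt = 1.
Sum = 1·[3 + 3.75 + 4.5 + 5.25 + 6 + 6.75] = 29.25.

29.25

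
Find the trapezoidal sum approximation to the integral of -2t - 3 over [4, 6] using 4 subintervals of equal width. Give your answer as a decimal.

Δt = (6 − 4)/4 = 0.5.
f(4) = -11, f(4.5) = -12, f(5) = -13, f(5.5) = -14, f(6) = -15.
T_4 = (Δt/2)·[f(t_0) + 2f(t_1) + 2f(t_2) + 2f(t_3) + f(t_4)].
Sum = -26.

-26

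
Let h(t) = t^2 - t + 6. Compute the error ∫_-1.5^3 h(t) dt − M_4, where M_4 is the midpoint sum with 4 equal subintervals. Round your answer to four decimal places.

Exact integral: ∫_-1.5^3 h(t) dt = 33.75.
M_4 ≈ 33.275391.
Error ≈ 33.75 − 33.275391 ≈ 0.4746.

0.4746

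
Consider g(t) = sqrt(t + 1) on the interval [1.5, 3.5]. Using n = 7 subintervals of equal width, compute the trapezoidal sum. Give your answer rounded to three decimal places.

Δt = (3.5 − 1.5)/7 = 2/7.
g(1.5) ≈ 1.581, g(25/14) ≈ 1.669, g(29/14) ≈ 1.753, g(33/14) ≈ 1.832, g(37/14) ≈ 1.909, g(41/14) ≈ 1.982, g(45/14) ≈ 2.053, g(3.5) ≈ 2.121.
T_7 = (Δt/2)·[g(t_0) + 2g(t_1) + ... + 2g(t_{6}) + g(t_7)].
Sum ≈ 3.728.

3.728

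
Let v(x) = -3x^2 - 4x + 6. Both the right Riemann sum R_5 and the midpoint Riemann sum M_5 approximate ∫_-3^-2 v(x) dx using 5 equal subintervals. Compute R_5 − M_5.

R_5 = -1.92.
M_5 = -2.99.
R_5 − M_5 = 1.07.

1.07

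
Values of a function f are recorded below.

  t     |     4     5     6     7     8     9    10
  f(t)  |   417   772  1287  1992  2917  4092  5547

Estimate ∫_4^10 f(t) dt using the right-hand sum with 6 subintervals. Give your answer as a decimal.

Δt = 1.
Sum = 1·[772 + 1287 + 1992 + 2917 + 4092 + 5547] = 16607.

16607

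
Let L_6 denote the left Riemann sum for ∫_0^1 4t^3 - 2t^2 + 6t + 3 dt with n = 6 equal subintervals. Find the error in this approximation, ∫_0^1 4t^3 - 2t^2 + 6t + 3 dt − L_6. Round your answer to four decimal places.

Exact integral: ∫_0^1 f(t) dt ≈ 6.333333.
L_6 ≈ 5.685185.
Error ≈ 6.333333 − 5.685185 ≈ 0.6481.

0.6481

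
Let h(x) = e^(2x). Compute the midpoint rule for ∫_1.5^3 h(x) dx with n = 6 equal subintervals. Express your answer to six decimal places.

189.689512

Δx = (3 − 1.5)/6 = 0.25.
Midpoints: 1.625, 1.875, 2.125, 2.375, 2.625, 2.875.
h(1.625) ≈ 25.790340, h(1.875) ≈ 42.521082, h(2.125) ≈ 70.105412, h(2.375) ≈ 115.584285, h(2.625) ≈ 190.566268, h(2.875) ≈ 314.190660.
Sum = Δx · [h(1.625) + h(1.875) + h(2.125) + ...].
Sum ≈ 189.689512.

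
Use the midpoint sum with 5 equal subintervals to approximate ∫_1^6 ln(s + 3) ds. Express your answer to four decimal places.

9.2356

Δs = (6 − 1)/5 = 1.
Midpoints: 1.5, 2.5, 3.5, 4.5, 5.5.
f(1.5) ≈ 1.5041, f(2.5) ≈ 1.7047, f(3.5) ≈ 1.8718, f(4.5) ≈ 2.0149, f(5.5) ≈ 2.1401.
Sum = Δs · [f(1.5) + f(2.5) + f(3.5) + f(4.5) + f(5.5)].
Sum ≈ 9.2356.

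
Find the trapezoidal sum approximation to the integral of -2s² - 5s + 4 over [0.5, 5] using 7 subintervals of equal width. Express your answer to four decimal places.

Δs = (5 − 0.5)/7 = 9/14.
f(0.5) = 1, f(8/7) = -212/49, f(25/14) = -554/49, f(17/7) = -977/49, f(43/14) = -1481/49, f(26/7) = -2066/49, f(61/14) = -2732/49, f(5) = -71.
T_7 = (Δs/2)·[f(s_0) + 2f(s_1) + ... + 2f(s_{6}) + f(s_7)].
Sum ≈ -127.7449.

-127.7449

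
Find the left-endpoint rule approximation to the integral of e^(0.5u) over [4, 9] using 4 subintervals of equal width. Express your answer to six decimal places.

118.958336

Δu = (9 − 4)/4 = 1.25.
Left endpoints: 4, 5.25, 6.5, 7.75.
f(4) ≈ 7.389056, f(5.25) ≈ 13.804574, f(6.5) ≈ 25.790340, f(7.75) ≈ 48.182698.
Sum = Δu · [f(4) + f(5.25) + f(6.5) + f(7.75)].
Sum ≈ 118.958336.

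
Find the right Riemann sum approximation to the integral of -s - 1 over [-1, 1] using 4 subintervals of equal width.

-2.5

Δs = (1 − (-1))/4 = 0.5.
Right endpoints: -0.5, 0, 0.5, 1.
f(-0.5) = -0.5, f(0) = -1, f(0.5) = -1.5, f(1) = -2.
Sum = Δs · [f(-0.5) + f(0) + f(0.5) + f(1)].
Sum = -2.5.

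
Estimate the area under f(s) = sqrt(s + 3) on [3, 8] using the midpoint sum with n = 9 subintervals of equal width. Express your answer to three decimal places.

14.525

Δs = (8 − 3)/9 = 5/9.
Midpoints: 59/18, 23/6, 79/18, 89/18, 5.5, 109/18, 119/18, 43/6, 139/18.
f(59/18) ≈ 2.506, f(23/6) ≈ 2.614, f(79/18) ≈ 2.718, f(89/18) ≈ 2.819, f(5.5) ≈ 2.915, f(109/18) ≈ 3.009, f(119/18) ≈ 3.100, f(43/6) ≈ 3.189, f(139/18) ≈ 3.274.
Sum = Δs · [f(59/18) + f(23/6) + f(79/18) + ...].
Sum ≈ 14.525.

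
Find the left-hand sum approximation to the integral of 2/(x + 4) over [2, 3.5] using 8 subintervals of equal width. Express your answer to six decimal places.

0.452596

Δx = (3.5 − 2)/8 = 0.1875.
Left endpoints: 2, 2.1875, 2.375, 2.5625, 2.75, 2.9375, 3.125, 3.3125.
f(2) = 1/3, f(2.1875) = 32/99, f(2.375) = 16/51, f(2.5625) = 32/105, f(2.75) = 8/27, f(2.9375) = 32/111, f(3.125) = 16/57, f(3.3125) = 32/117.
Sum = Δx · [f(2) + f(2.1875) + f(2.375) + ...].
Sum ≈ 0.452596.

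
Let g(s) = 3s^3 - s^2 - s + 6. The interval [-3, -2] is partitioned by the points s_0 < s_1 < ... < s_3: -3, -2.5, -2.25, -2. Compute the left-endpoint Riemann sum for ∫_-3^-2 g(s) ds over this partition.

Subinterval widths: 0.5, 0.25, 0.25.
Left endpoints: -3, -2.5, -2.25.
g(-3) = -81, g(-2.5) = -44.625, g(-2.25) = -30.984375.
Sum = Σ Δs_i · g(s_i).
Sum = -59.40234375.

-59.40234375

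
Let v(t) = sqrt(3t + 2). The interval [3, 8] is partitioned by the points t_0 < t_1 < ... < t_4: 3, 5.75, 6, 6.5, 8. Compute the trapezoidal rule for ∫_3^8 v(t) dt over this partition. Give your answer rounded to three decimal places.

Subinterval widths: 2.75, 0.25, 0.5, 1.5.
v(3) ≈ 3.317, v(5.75) ≈ 4.387, v(6) ≈ 4.472, v(6.5) ≈ 4.637, v(8) ≈ 5.099.
On each subinterval the trapezoid contributes (Δt_i/2)·[v(t_{i-1}) + v(t_i)].
Sum ≈ 21.280.

21.280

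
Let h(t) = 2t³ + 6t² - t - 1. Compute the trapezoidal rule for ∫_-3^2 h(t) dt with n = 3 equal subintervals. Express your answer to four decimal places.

Δt = (2 − (-3))/3 = 5/3.
h(-3) = 2, h(-4/3) = 169/27, h(1/3) = -16/27, h(2) = 37.
T_3 = (Δt/2)·[h(t_0) + 2h(t_1) + 2h(t_2) + h(t_3)].
Sum ≈ 41.9444.

41.9444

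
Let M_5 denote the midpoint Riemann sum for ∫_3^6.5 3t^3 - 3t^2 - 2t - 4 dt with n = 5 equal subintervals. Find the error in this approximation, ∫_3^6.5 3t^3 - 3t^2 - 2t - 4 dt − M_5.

Exact integral: ∫_3^6.5 f(t) dt = 983.171875.
M_5 = 977.4909375.
Error = 983.171875 − 977.4909375 = 5.6809375.

5.6809375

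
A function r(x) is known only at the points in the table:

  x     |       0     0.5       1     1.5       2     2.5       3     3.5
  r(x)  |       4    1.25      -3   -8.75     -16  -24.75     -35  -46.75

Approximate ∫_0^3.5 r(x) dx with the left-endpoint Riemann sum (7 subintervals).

Δx = 0.5.
Sum = 0.5·[4 + 1.25 + (-3) + (-8.75) + (-16) + (-24.75) + (-35)] = -41.125.

-41.125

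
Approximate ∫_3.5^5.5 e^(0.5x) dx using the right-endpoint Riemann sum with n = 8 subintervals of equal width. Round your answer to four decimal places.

Δx = (5.5 − 3.5)/8 = 0.25.
Right endpoints: 3.75, 4, 4.25, 4.5, 4.75, 5, 5.25, 5.5.
f(3.75) ≈ 6.5208, f(4) ≈ 7.3891, f(4.25) ≈ 8.3729, f(4.5) ≈ 9.4877, f(4.75) ≈ 10.7510, f(5) ≈ 12.1825, f(5.25) ≈ 13.8046, f(5.5) ≈ 15.6426.
Sum = Δx · [f(3.75) + f(4) + f(4.25) + ...].
Sum ≈ 21.0378.

21.0378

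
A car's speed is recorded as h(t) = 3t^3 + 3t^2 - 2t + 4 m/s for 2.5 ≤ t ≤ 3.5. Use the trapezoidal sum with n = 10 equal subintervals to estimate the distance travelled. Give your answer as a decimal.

108.55

Δt = (3.5 − 2.5)/10 = 0.1.
h(2.5) = 64.625, h(2.6) = 71.808, h(2.7) = 79.519, h(2.8) = 87.776, h(2.9) = 96.597, h(3) = 106, h(3.1) = 116.003, h(3.2) = 126.624, h(3.3) = 137.881, h(3.4) = 149.792, h(3.5) = 162.375.
T_10 = (Δt/2)·[h(t_0) + 2h(t_1) + ... + 2h(t_{9}) + h(t_10)].
Sum = 108.55.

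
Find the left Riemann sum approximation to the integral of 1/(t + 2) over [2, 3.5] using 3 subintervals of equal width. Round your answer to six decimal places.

Δt = (3.5 − 2)/3 = 0.5.
Left endpoints: 2, 2.5, 3.
f(2) = 0.25, f(2.5) = 2/9, f(3) = 0.2.
Sum = Δt · [f(2) + f(2.5) + f(3)].
Sum ≈ 0.336111.

0.336111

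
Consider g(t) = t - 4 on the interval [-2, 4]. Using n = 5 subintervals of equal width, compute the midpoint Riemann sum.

Δt = (4 − (-2))/5 = 1.2.
Midpoints: -1.4, -0.2, 1, 2.2, 3.4.
g(-1.4) = -5.4, g(-0.2) = -4.2, g(1) = -3, g(2.2) = -1.8, g(3.4) = -0.6.
Sum = Δt · [g(-1.4) + g(-0.2) + g(1) + g(2.2) + g(3.4)].
Sum = -18.

-18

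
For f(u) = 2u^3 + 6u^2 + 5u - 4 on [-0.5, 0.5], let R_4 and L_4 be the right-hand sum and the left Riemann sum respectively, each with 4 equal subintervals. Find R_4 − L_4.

R_4 = -2.75.
L_4 = -4.125.
R_4 − L_4 = 1.375.

1.375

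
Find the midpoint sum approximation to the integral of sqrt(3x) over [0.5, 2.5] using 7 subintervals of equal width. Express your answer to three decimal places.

Δx = (2.5 − 0.5)/7 = 2/7.
Midpoints: 9/14, 13/14, 17/14, 1.5, 25/14, 29/14, 33/14.
f(9/14) ≈ 1.389, f(13/14) ≈ 1.669, f(17/14) ≈ 1.909, f(1.5) ≈ 2.121, f(25/14) ≈ 2.315, f(29/14) ≈ 2.493, f(33/14) ≈ 2.659.
Sum = Δx · [f(9/14) + f(13/14) + f(17/14) + ...].
Sum ≈ 4.158.

4.158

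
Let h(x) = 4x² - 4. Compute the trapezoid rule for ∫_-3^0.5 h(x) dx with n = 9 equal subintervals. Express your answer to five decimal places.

22.51955

Δx = (0.5 − (-3))/9 = 7/18.
h(-3) = 32, h(-47/18) = 1885/81, h(-20/9) = 1276/81, h(-11/6) = 85/9, h(-13/9) = 352/81, h(-19/18) = 37/81, h(-2/3) = -20/9, h(-5/18) = -299/81, h(1/9) = -320/81, h(0.5) = -3.
T_9 = (Δx/2)·[h(x_0) + 2h(x_1) + ... + 2h(x_{8}) + h(x_9)].
Sum ≈ 22.51955.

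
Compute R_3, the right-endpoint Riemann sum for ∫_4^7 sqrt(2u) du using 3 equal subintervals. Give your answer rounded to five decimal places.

Δu = (7 − 4)/3 = 1.
Right endpoints: 5, 6, 7.
f(5) ≈ 3.16228, f(6) ≈ 3.46410, f(7) ≈ 3.74166.
Sum = Δu · [f(5) + f(6) + f(7)].
Sum ≈ 10.36804.

10.36804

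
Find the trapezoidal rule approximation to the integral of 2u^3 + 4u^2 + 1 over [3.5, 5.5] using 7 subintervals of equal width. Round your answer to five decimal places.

Δu = (5.5 − 3.5)/7 = 2/7.
f(3.5) = 135.75, f(53/14) = 228901/1372, f(57/14) = 277537/1372, f(61/14) = 332541/1372, f(65/14) = 394297/1372, f(69/14) = 463189/1372, f(73/14) = 539601/1372, f(5.5) = 454.75.
T_7 = (Δu/2)·[f(u_0) + 2f(u_1) + ... + 2f(u_{6}) + f(u_7)].
Sum ≈ 550.01020.

550.01020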